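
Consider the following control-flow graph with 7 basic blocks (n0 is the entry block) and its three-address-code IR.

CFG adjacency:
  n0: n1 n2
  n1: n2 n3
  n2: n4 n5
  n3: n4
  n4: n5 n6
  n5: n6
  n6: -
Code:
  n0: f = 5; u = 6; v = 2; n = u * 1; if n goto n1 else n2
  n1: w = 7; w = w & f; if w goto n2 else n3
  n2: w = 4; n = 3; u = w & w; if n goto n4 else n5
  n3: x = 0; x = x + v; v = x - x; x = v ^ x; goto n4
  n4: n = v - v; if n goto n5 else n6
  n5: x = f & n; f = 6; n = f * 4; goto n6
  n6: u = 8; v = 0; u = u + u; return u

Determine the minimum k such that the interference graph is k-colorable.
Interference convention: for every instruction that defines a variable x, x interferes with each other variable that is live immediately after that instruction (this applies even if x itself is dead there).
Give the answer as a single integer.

Answer: 4

Working:
Block summaries:
  n0 def {f,n,u,v} use ∅
  n1 def {w} use {f}
  n2 def {n,u,w} use ∅
  n3 def {v,x} use {v}
  n4 def {n} use {v}
  n5 def {f,n,x} use {f,n}
  n6 def {u,v} use ∅

Backward fixpoint:
  live n0: ∅→{f,v}
  live n1: {f,v}→{f,v}
  live n2: {f,v}→{f,n,v}
  live n3: {f,v}→{f,v}
  live n4: {f,v}→{f,n}
  live n5: {f,n}→∅
  live n6: ∅→∅

Conflict graph:
  f: {n,u,v,w,x}
  n: {f,u,v,w}
  u: {f,n,v}
  v: {f,n,u,w,x}
  w: {f,n,v}
  x: {f,v}

Chromatic number:
  lower bound: {f,n,u,v} mutually conflict ⇒ χ ≥ 4
  assign f→R0 n→R2 u→R3 v→R1 w→R3 x→R2 — no edge inside a register ⇒ χ ≤ 4
  χ = 4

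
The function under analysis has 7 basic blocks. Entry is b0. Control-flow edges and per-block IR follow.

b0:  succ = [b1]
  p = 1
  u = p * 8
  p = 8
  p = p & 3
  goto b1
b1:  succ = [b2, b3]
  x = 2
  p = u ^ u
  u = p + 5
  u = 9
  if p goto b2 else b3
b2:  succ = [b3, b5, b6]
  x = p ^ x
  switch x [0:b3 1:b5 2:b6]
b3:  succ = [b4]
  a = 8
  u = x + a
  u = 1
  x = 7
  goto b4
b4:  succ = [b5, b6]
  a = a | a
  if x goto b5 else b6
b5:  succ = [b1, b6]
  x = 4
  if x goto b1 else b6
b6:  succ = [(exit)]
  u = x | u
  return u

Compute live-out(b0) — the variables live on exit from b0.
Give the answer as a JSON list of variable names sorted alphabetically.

Answer: ["u"]

Working:
Block summaries:
  b0: def={p,u} ue=∅
  b1: def={p,u,x} ue={u}
  b2: def={x} ue={p,x}
  b3: def={a,u,x} ue={x}
  b4: def={a} ue={a,x}
  b5: def={x} ue=∅
  b6: def={u} ue={u,x}

Live sets:
  b0 li=∅ lo={u}
  b1 li={u} lo={p,u,x}
  b2 li={p,u,x} lo={u,x}
  b3 li={x} lo={a,u,x}
  b4 li={a,u,x} lo={u,x}
  b5 li={u} lo={u,x}
  b6 li={u,x} lo=∅

live-out(b0) = ["u"]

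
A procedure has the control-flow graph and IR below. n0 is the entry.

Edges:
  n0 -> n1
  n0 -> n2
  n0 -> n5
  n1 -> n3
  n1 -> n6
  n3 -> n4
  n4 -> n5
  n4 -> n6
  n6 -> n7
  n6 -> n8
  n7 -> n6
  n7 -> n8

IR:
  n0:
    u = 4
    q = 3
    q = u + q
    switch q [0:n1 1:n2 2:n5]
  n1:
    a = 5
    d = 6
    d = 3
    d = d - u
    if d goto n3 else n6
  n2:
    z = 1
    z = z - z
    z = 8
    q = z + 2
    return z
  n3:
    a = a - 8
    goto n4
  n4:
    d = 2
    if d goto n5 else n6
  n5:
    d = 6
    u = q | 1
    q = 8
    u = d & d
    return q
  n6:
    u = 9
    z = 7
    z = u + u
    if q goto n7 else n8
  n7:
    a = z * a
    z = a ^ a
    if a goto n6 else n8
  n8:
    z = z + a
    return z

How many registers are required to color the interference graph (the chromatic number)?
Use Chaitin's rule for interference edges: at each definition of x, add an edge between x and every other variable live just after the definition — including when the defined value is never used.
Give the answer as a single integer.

Per-block:
  n0: {q,u} / ∅
  n1: {a,d} / {u}
  n2: {q,z} / ∅
  n3: {a} / {a}
  n4: {d} / ∅
  n5: {d,q,u} / {q}
  n6: {u,z} / {q}
  n7: {a,z} / {a,z}
  n8: {z} / {a,z}

Backward fixpoint:
  n0: in=∅ out={q,u}
  n1: in={q,u} out={a,q}
  n2: in=∅ out=∅
  n3: in={a,q} out={a,q}
  n4: in={a,q} out={a,q}
  n5: in={q} out=∅
  n6: in={a,q} out={a,q,z}
  n7: in={a,q,z} out={a,q,z}
  n8: in={a,z} out=∅

Conflict graph:
  a↔{d,q,u,z}
  d↔{a,q,u}
  q↔{a,d,u,z}
  u↔{a,d,q,z}
  z↔{a,q,u}

Colouring:
  lower bound: {a,d,q,u} mutually conflict ⇒ χ ≥ 4
  assign a→c0 d→c3 q→c1 u→c2 z→c3 — no edge inside a register ⇒ χ ≤ 4
  χ = 4

Answer: 4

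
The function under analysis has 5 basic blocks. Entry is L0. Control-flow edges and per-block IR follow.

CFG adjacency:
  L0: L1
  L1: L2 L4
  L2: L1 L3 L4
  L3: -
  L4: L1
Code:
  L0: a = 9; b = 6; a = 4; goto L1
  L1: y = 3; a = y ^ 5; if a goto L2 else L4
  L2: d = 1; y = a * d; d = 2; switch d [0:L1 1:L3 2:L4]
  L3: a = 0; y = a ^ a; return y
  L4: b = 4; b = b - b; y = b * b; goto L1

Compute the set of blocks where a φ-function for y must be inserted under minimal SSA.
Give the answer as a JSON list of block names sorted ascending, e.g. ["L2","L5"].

Answer: ["L1", "L4"]

Analysis:
idom tree: L1←L0 L2←L1 L3←L2 L4←L1
Join-block Dom:
  L1: preds {L0,L2,L4}: {L0} ∩ {L0,L1,L2} ∩ {L0,L1,L4} = {L0}; idom=L0
  L4: preds {L1,L2}: {L0,L1} ∩ {L0,L1,L2} = {L0,L1}; idom=L1

Frontier:
  L1←L0: walk · to L0
  L1←L2: walk L2→L1 to L0
  L1←L4: walk L4→L1 to L0
  L4←L1: walk · to L1
  L4←L2: walk L2 to L1
  L0: DF=∅
  L1: DF={L1}
  L2: DF={L1,L4}
  L3: DF=∅
  L4: DF={L1}

φ for y: defs {L1,L2,L3,L4}
  DF⁺ = {L1,L4}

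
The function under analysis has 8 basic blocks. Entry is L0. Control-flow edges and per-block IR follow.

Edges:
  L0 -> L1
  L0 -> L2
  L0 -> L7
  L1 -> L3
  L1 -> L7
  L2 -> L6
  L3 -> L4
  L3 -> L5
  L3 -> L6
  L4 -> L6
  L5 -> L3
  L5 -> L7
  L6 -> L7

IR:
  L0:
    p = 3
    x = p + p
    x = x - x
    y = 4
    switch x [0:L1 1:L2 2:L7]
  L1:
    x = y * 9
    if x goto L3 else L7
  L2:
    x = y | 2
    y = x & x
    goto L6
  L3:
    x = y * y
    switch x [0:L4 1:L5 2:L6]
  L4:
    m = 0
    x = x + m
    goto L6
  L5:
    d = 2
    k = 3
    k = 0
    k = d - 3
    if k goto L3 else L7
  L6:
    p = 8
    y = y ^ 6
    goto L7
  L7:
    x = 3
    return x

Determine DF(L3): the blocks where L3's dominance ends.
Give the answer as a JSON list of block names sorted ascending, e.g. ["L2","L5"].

idom tree: L1←L0 L2←L0 L3←L1 L4←L3 L5←L3 L6←L0 L7←L0
Dom∩ at merges:
  L3: preds {L1,L5}: {L0,L1} ∩ {L0,L1,L3,L5} = {L0,L1}; idom=L1
  L6: preds {L2,L3,L4}: {L0,L2} ∩ {L0,L1,L3} ∩ {L0,L1,L3,L4} = {L0}; idom=L0
  L7: preds {L0,L1,L5,L6}: {L0} ∩ {L0,L1} ∩ {L0,L1,L3,L5} ∩ {L0,L6} = {L0}; idom=L0

DF walk-up:
  L3←L1: walk · to L1
  L3←L5: walk L5→L3 to L1
  L6←L2: walk L2 to L0
  L6←L3: walk L3→L1 to L0
  L6←L4: walk L4→L3→L1 to L0
  L7←L0: walk · to L0
  L7←L1: walk L1 to L0
  L7←L5: walk L5→L3→L1 to L0
  L7←L6: walk L6 to L0
  L0: DF=∅
  L1: DF={L6,L7}
  L2: DF={L6}
  L3: DF={L3,L6,L7}
  L4: DF={L6}
  L5: DF={L3,L7}
  L6: DF={L7}
  L7: DF=∅

DF(L3) = ["L3", "L6", "L7"]

Answer: ["L3", "L6", "L7"]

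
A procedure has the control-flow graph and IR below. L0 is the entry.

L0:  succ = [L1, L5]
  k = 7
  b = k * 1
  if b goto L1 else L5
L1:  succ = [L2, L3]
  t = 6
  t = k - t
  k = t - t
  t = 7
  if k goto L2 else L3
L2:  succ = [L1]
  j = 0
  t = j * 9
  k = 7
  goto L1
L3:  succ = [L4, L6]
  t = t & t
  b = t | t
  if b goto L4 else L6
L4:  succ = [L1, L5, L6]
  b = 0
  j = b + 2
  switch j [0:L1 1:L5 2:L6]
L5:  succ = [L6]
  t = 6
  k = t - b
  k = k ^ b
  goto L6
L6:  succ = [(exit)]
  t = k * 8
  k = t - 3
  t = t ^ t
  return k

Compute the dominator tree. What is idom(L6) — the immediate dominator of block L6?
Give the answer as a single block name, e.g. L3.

idom tree: L1←L0 L2←L1 L3←L1 L4←L3 L5←L0 L6←L0
Dom at joins:
  L1: preds {L0,L2,L4}: {L0} ∩ {L0,L1,L2} ∩ {L0,L1,L3,L4} = {L0}; idom=L0
  L5: preds {L0,L4}: {L0} ∩ {L0,L1,L3,L4} = {L0}; idom=L0
  L6: preds {L3,L4,L5}: {L0,L1,L3} ∩ {L0,L1,L3,L4} ∩ {L0,L5} = {L0}; idom=L0

idom(L6) = L0

Answer: L0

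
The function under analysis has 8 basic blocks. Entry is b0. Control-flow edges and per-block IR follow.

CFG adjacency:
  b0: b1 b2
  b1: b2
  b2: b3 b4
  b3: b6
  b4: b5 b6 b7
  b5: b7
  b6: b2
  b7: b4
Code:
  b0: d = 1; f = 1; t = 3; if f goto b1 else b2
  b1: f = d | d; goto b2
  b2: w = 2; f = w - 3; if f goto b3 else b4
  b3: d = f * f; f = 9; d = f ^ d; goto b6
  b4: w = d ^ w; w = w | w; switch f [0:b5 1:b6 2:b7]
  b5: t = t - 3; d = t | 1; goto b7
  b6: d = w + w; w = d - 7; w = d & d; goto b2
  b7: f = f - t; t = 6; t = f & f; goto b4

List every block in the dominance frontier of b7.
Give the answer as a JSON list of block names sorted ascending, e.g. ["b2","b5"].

idom tree: b1←b0 b2←b0 b3←b2 b4←b2 b5←b4 b6←b2 b7←b4
Dom∩ at merges:
  b2: preds {b0,b1,b6}: {b0} ∩ {b0,b1} ∩ {b0,b2,b6} = {b0}; idom=b0
  b4: preds {b2,b7}: {b0,b2} ∩ {b0,b2,b4,b7} = {b0,b2}; idom=b2
  b6: preds {b3,b4}: {b0,b2,b3} ∩ {b0,b2,b4} = {b0,b2}; idom=b2
  b7: preds {b4,b5}: {b0,b2,b4} ∩ {b0,b2,b4,b5} = {b0,b2,b4}; idom=b4

Frontier:
  join b2 pred b0: · stop@b0
  join b2 pred b1: b1 stop@b0
  join b2 pred b6: b6→b2 stop@b0
  join b4 pred b2: · stop@b2
  join b4 pred b7: b7→b4 stop@b2
  join b6 pred b3: b3 stop@b2
  join b6 pred b4: b4 stop@b2
  join b7 pred b4: · stop@b4
  join b7 pred b5: b5 stop@b4
  b0: DF=∅
  b1: DF={b2}
  b2: DF={b2}
  b3: DF={b6}
  b4: DF={b4,b6}
  b5: DF={b7}
  b6: DF={b2}
  b7: DF={b4}

DF(b7) = ["b4"]

Answer: ["b4"]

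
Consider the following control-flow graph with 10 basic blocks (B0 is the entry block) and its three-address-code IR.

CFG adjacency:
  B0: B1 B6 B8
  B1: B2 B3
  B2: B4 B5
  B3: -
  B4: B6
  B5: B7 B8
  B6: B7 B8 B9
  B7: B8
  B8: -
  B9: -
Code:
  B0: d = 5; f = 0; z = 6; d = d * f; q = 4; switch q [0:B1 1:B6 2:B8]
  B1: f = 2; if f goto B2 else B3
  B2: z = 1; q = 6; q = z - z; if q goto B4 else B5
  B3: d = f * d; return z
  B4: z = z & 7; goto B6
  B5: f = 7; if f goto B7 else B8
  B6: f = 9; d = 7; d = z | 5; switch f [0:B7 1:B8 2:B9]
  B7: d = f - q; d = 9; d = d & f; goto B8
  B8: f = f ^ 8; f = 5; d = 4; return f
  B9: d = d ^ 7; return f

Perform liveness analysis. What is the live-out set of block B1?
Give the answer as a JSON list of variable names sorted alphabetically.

Answer: ["d", "f", "z"]

Analysis:
Per-block:
  B0: {d,f,q,z} / ∅
  B1: {f} / ∅
  B2: {q,z} / ∅
  B3: {d} / {d,f,z}
  B4: {z} / {z}
  B5: {f} / ∅
  B6: {d,f} / {z}
  B7: {d} / {f,q}
  B8: {d,f} / {f}
  B9: {d} / {d,f}

Liveness:
  B0 li=∅ lo={d,f,q,z}
  B1 li={d,z} lo={d,f,z}
  B2 li=∅ lo={q,z}
  B3 li={d,f,z} lo=∅
  B4 li={q,z} lo={q,z}
  B5 li={q} lo={f,q}
  B6 li={q,z} lo={d,f,q}
  B7 li={f,q} lo={f}
  B8 li={f} lo=∅
  B9 li={d,f} lo=∅

live-out(B1) = ["d", "f", "z"]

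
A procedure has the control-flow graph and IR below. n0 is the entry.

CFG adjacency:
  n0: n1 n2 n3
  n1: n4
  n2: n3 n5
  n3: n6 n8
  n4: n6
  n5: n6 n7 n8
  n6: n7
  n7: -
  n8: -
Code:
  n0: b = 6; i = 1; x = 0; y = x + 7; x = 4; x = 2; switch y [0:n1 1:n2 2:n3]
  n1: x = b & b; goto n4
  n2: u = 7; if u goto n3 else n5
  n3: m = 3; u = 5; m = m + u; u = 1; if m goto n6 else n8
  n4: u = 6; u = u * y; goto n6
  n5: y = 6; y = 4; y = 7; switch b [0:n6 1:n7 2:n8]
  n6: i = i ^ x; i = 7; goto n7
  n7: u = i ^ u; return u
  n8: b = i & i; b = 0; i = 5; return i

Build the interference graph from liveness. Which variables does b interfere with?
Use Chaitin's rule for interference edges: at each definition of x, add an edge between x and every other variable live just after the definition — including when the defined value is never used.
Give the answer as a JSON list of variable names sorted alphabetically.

Answer: ["i", "u", "x", "y"]

Analysis:
Block summaries:
  n0 def {b,i,x,y} use ∅
  n1 def {x} use {b}
  n2 def {u} use ∅
  n3 def {m,u} use ∅
  n4 def {u} use {y}
  n5 def {y} use {b}
  n6 def {i} use {i,x}
  n7 def {u} use {i,u}
  n8 def {b,i} use {i}

Live sets:
  live n0: ∅→{b,i,x,y}
  live n1: {b,i,y}→{i,x,y}
  live n2: {b,i,x}→{b,i,u,x}
  live n3: {i,x}→{i,u,x}
  live n4: {i,x,y}→{i,u,x}
  live n5: {b,i,u,x}→{i,u,x}
  live n6: {i,u,x}→{i,u}
  live n7: {i,u}→∅
  live n8: {i}→∅

Interfere edges:
  b↔{i,u,x,y}
  i↔{b,m,u,x,y}
  m↔{i,u,x}
  u↔{b,i,m,x,y}
  x↔{b,i,m,u,y}
  y↔{b,i,u,x}

N(b) = ["i", "u", "x", "y"]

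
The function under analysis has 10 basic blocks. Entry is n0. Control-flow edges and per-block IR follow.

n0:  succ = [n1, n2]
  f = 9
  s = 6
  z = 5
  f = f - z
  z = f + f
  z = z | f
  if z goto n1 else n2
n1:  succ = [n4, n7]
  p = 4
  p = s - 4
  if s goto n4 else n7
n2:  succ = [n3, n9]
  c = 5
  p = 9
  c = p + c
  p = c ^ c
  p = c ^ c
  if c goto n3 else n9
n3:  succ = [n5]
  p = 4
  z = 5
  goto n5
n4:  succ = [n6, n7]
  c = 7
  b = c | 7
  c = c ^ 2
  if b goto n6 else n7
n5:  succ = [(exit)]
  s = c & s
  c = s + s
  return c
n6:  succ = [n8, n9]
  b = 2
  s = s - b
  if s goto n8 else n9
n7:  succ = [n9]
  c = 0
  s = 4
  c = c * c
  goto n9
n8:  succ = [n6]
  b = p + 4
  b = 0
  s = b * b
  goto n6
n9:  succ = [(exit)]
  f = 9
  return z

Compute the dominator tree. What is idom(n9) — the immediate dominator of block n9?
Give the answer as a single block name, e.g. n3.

Answer: n0

Analysis:
idom tree: n1←n0 n2←n0 n3←n2 n4←n1 n5←n3 n6←n4 n7←n1 n8←n6 n9←n0
Dom∩ at merges:
  n6: preds {n4,n8}: {n0,n1,n4} ∩ {n0,n1,n4,n6,n8} = {n0,n1,n4}; idom=n4
  n7: preds {n1,n4}: {n0,n1} ∩ {n0,n1,n4} = {n0,n1}; idom=n1
  n9: preds {n2,n6,n7}: {n0,n2} ∩ {n0,n1,n4,n6} ∩ {n0,n1,n7} = {n0}; idom=n0

idom(n9) = n0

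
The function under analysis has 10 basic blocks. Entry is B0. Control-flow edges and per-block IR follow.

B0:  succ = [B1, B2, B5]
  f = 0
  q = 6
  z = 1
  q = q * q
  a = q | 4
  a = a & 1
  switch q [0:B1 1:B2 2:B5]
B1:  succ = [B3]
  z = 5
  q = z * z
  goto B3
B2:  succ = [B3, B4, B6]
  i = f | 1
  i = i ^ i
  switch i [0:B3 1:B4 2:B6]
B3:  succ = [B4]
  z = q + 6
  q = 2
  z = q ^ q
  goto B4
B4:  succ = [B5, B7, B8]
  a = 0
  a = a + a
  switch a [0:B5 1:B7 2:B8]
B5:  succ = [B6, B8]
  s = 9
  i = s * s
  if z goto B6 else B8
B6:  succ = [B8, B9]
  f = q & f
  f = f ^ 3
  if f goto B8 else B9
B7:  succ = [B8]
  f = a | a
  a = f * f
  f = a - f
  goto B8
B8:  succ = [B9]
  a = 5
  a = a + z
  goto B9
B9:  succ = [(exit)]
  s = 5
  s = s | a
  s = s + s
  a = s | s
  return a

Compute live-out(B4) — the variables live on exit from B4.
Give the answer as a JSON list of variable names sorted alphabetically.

def/use:
  B0 def {a,f,q,z} use ∅
  B1 def {q,z} use ∅
  B2 def {i} use {f}
  B3 def {q,z} use {q}
  B4 def {a} use ∅
  B5 def {i,s} use {z}
  B6 def {f} use {f,q}
  B7 def {a,f} use {a}
  B8 def {a} use {z}
  B9 def {a,s} use {a}

Liveness:
  live B0: ∅→{a,f,q,z}
  live B1: {f}→{f,q}
  live B2: {a,f,q,z}→{a,f,q,z}
  live B3: {f,q}→{f,q,z}
  live B4: {f,q,z}→{a,f,q,z}
  live B5: {a,f,q,z}→{a,f,q,z}
  live B6: {a,f,q,z}→{a,z}
  live B7: {a,z}→{z}
  live B8: {z}→{a}
  live B9: {a}→∅

live-out(B4) = ["a", "f", "q", "z"]

Answer: ["a", "f", "q", "z"]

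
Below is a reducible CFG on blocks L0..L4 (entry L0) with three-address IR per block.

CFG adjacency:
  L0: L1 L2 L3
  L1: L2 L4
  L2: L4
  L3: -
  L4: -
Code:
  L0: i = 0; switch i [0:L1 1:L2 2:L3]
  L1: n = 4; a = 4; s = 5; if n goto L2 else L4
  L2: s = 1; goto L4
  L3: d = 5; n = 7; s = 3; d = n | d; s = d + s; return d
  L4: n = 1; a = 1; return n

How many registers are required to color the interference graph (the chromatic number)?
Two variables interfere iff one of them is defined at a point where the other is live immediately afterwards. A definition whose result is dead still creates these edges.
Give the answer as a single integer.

Per-block:
  L0 def {i} use ∅
  L1 def {a,n,s} use ∅
  L2 def {s} use ∅
  L3 def {d,n,s} use ∅
  L4 def {a,n} use ∅

Liveness:
  L0: in=∅ out=∅
  L1: in=∅ out=∅
  L2: in=∅ out=∅
  L3: in=∅ out=∅
  L4: in=∅ out=∅

Conflict graph:
  a — {n}
  d — {n,s}
  i — ∅
  n — {a,d,s}
  s — {d,n}

Chromatic number:
  {d,n,s} pairwise interfere (3-clique) ⇒ χ ≥ 3
  3-colouring: r0={i,n}  r1={a,d}  r2={s}
  χ = 3

Answer: 3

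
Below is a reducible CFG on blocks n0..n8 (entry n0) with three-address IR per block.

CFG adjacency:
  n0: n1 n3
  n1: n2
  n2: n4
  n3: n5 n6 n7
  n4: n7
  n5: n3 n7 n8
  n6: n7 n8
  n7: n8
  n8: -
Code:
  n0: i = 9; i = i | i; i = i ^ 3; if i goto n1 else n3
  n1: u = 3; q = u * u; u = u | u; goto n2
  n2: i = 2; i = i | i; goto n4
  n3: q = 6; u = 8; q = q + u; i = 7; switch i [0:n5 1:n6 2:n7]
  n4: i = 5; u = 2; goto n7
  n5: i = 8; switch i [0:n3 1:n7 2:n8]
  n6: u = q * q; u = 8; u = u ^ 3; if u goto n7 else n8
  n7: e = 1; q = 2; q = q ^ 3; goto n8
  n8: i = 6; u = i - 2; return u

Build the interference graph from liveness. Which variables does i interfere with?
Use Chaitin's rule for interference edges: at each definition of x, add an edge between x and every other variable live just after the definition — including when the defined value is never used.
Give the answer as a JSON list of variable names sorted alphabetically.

Per-block:
  n0: {i} / ∅
  n1: {q,u} / ∅
  n2: {i} / ∅
  n3: {i,q,u} / ∅
  n4: {i,u} / ∅
  n5: {i} / ∅
  n6: {u} / {q}
  n7: {e,q} / ∅
  n8: {i,u} / ∅

Backward fixpoint:
  n0: in=∅ out=∅
  n1: in=∅ out=∅
  n2: in=∅ out=∅
  n3: in=∅ out={q}
  n4: in=∅ out=∅
  n5: in=∅ out=∅
  n6: in={q} out=∅
  n7: in=∅ out=∅
  n8: in=∅ out=∅

Conflict graph:
  e — ∅
  i — {q}
  q — {i,u}
  u — {q}

N(i) = ["q"]

Answer: ["q"]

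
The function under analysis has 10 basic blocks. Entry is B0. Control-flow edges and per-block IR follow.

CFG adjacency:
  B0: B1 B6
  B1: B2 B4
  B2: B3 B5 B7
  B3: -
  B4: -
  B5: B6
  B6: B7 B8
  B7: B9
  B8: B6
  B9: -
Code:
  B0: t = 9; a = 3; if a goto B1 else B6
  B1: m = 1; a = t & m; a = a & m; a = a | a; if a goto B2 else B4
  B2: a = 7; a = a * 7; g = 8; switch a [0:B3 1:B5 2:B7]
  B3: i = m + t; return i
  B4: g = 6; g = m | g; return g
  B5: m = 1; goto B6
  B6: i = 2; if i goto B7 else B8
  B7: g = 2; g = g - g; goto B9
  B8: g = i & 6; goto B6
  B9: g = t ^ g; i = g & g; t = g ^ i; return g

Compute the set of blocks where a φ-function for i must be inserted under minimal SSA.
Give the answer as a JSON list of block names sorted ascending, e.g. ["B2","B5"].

idom tree: B1←B0 B2←B1 B3←B2 B4←B1 B5←B2 B6←B0 B7←B0 B8←B6 B9←B7
Join-block Dom:
  B6: preds {B0,B5,B8}: {B0} ∩ {B0,B1,B2,B5} ∩ {B0,B6,B8} = {B0}; idom=B0
  B7: preds {B2,B6}: {B0,B1,B2} ∩ {B0,B6} = {B0}; idom=B0

DF derivation:
  join B6 pred B0: · stop@B0
  join B6 pred B5: B5→B2→B1 stop@B0
  join B6 pred B8: B8→B6 stop@B0
  join B7 pred B2: B2→B1 stop@B0
  join B7 pred B6: B6 stop@B0
  B0 → ∅
  B1 → {B6,B7}
  B2 → {B6,B7}
  B3 → ∅
  B4 → ∅
  B5 → {B6}
  B6 → {B6,B7}
  B7 → ∅
  B8 → {B6}
  B9 → ∅

φ for i: defs {B3,B6,B9}
  DF⁺ = {B6,B7}

Answer: ["B6", "B7"]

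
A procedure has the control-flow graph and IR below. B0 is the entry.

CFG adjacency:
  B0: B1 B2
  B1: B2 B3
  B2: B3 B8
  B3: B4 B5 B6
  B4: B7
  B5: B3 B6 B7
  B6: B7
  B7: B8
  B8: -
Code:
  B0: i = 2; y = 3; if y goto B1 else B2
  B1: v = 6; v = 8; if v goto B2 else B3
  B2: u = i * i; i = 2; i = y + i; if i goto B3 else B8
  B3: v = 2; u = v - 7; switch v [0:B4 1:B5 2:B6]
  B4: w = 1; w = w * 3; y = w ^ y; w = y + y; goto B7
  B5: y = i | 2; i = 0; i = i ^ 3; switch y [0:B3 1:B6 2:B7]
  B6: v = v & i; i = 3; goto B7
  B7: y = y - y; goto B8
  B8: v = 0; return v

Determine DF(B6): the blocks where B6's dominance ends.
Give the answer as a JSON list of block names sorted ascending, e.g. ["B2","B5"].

Answer: ["B7"]

Analysis:
idom tree: B1←B0 B2←B0 B3←B0 B4←B3 B5←B3 B6←B3 B7←B3 B8←B0
Dom∩ at merges:
  B2: preds {B0,B1}: {B0} ∩ {B0,B1} = {B0}; idom=B0
  B3: preds {B1,B2,B5}: {B0,B1} ∩ {B0,B2} ∩ {B0,B3,B5} = {B0}; idom=B0
  B6: preds {B3,B5}: {B0,B3} ∩ {B0,B3,B5} = {B0,B3}; idom=B3
  B7: preds {B4,B5,B6}: {B0,B3,B4} ∩ {B0,B3,B5} ∩ {B0,B3,B6} = {B0,B3}; idom=B3
  B8: preds {B2,B7}: {B0,B2} ∩ {B0,B3,B7} = {B0}; idom=B0

DF derivation:
  B2←B0: walk · to B0
  B2←B1: walk B1 to B0
  B3←B1: walk B1 to B0
  B3←B2: walk B2 to B0
  B3←B5: walk B5→B3 to B0
  B6←B3: walk · to B3
  B6←B5: walk B5 to B3
  B7←B4: walk B4 to B3
  B7←B5: walk B5 to B3
  B7←B6: walk B6 to B3
  B8←B2: walk B2 to B0
  B8←B7: walk B7→B3 to B0
  B0: DF=∅
  B1: DF={B2,B3}
  B2: DF={B3,B8}
  B3: DF={B3,B8}
  B4: DF={B7}
  B5: DF={B3,B6,B7}
  B6: DF={B7}
  B7: DF={B8}
  B8: DF=∅

DF(B6) = ["B7"]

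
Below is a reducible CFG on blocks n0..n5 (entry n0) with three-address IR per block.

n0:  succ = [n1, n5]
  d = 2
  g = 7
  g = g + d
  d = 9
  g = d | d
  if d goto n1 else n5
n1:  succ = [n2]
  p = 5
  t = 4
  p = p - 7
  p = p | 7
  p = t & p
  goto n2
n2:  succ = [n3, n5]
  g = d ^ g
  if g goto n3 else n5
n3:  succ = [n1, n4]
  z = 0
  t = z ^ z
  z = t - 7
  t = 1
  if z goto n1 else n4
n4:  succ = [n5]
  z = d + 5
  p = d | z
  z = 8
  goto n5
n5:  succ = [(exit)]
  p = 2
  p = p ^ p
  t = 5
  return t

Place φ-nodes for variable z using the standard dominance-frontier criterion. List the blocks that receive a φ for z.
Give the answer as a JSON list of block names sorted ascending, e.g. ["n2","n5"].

idom tree: n1←n0 n2←n1 n3←n2 n4←n3 n5←n0
Dom∩ at merges:
  n1: preds {n0,n3}: {n0} ∩ {n0,n1,n2,n3} = {n0}; idom=n0
  n5: preds {n0,n2,n4}: {n0} ∩ {n0,n1,n2} ∩ {n0,n1,n2,n3,n4} = {n0}; idom=n0

DF derivation:
  n1←n0: walk · to n0
  n1←n3: walk n3→n2→n1 to n0
  n5←n0: walk · to n0
  n5←n2: walk n2→n1 to n0
  n5←n4: walk n4→n3→n2→n1 to n0
  n0: DF=∅
  n1: DF={n1,n5}
  n2: DF={n1,n5}
  n3: DF={n1,n5}
  n4: DF={n5}
  n5: DF=∅

φ for z: defs {n3,n4}
  DF⁺ = {n1,n5}

Answer: ["n1", "n5"]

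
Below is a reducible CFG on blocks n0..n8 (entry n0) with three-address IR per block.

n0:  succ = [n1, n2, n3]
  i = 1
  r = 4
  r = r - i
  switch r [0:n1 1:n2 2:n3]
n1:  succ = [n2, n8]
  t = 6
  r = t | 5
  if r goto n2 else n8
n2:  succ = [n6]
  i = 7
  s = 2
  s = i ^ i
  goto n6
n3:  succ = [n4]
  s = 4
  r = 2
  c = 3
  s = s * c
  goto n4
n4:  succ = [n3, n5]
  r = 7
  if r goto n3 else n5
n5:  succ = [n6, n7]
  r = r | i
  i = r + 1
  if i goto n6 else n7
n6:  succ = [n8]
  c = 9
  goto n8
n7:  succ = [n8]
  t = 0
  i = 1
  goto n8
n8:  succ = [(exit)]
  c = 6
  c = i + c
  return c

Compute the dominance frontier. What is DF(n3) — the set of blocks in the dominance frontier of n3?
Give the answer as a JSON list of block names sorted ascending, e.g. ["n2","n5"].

idom tree: n1←n0 n2←n0 n3←n0 n4←n3 n5←n4 n6←n0 n7←n5 n8←n0
Dom at joins:
  n2: preds {n0,n1}: {n0} ∩ {n0,n1} = {n0}; idom=n0
  n3: preds {n0,n4}: {n0} ∩ {n0,n3,n4} = {n0}; idom=n0
  n6: preds {n2,n5}: {n0,n2} ∩ {n0,n3,n4,n5} = {n0}; idom=n0
  n8: preds {n1,n6,n7}: {n0,n1} ∩ {n0,n6} ∩ {n0,n3,n4,n5,n7} = {n0}; idom=n0

DF walk-up:
  join n2 pred n0: · stop@n0
  join n2 pred n1: n1 stop@n0
  join n3 pred n0: · stop@n0
  join n3 pred n4: n4→n3 stop@n0
  join n6 pred n2: n2 stop@n0
  join n6 pred n5: n5→n4→n3 stop@n0
  join n8 pred n1: n1 stop@n0
  join n8 pred n6: n6 stop@n0
  join n8 pred n7: n7→n5→n4→n3 stop@n0
  n0 → ∅
  n1 → {n2,n8}
  n2 → {n6}
  n3 → {n3,n6,n8}
  n4 → {n3,n6,n8}
  n5 → {n6,n8}
  n6 → {n8}
  n7 → {n8}
  n8 → ∅

DF(n3) = ["n3", "n6", "n8"]

Answer: ["n3", "n6", "n8"]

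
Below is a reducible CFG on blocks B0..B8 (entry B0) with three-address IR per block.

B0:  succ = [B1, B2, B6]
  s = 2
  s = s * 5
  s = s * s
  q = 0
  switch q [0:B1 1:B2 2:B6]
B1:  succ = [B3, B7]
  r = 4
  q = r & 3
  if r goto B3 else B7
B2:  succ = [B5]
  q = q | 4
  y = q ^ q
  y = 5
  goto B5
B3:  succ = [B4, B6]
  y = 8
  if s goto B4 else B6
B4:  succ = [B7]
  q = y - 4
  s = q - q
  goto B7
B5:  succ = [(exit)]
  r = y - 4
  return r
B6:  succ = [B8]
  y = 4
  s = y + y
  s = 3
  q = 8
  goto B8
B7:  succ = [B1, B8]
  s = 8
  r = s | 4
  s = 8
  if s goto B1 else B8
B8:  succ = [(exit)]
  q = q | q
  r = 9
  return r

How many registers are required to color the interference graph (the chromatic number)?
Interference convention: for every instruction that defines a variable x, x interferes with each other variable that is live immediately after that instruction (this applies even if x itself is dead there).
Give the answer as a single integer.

Answer: 3

Derivation:
def/use:
  B0: {q,s} / ∅
  B1: {q,r} / ∅
  B2: {q,y} / {q}
  B3: {y} / {s}
  B4: {q,s} / {y}
  B5: {r} / {y}
  B6: {q,s,y} / ∅
  B7: {r,s} / ∅
  B8: {q,r} / {q}

Liveness:
  B0 li=∅ lo={q,s}
  B1 li={s} lo={q,s}
  B2 li={q} lo={y}
  B3 li={s} lo={y}
  B4 li={y} lo={q}
  B5 li={y} lo=∅
  B6 li=∅ lo={q}
  B7 li={q} lo={q,s}
  B8 li={q} lo=∅

Interfere edges:
  q: {r,s}
  r: {q,s}
  s: {q,r,y}
  y: {s}

Colouring:
  clique {q,r,s} ⇒ need ≥ 3
  assign q→c1 r→c2 s→c0 y→c1 — no edge inside a register ⇒ χ ≤ 3
  χ = 3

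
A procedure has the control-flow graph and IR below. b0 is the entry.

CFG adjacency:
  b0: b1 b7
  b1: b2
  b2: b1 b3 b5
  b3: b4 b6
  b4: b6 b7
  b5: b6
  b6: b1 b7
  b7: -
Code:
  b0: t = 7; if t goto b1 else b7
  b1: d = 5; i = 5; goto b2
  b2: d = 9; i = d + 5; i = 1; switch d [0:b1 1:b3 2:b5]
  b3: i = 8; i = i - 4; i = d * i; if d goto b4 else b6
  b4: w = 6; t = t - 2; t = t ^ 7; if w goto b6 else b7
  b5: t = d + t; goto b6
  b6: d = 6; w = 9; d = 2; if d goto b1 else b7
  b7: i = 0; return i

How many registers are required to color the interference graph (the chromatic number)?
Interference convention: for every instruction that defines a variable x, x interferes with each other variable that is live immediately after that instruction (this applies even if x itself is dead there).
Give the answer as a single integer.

Block summaries:
  b0 def {t} use ∅
  b1 def {d,i} use ∅
  b2 def {d,i} use ∅
  b3 def {i} use {d}
  b4 def {t,w} use {t}
  b5 def {t} use {d,t}
  b6 def {d,w} use ∅
  b7 def {i} use ∅

Backward fixpoint:
  b0: in=∅ out={t}
  b1: in={t} out={t}
  b2: in={t} out={d,t}
  b3: in={d,t} out={t}
  b4: in={t} out={t}
  b5: in={d,t} out={t}
  b6: in={t} out={t}
  b7: in=∅ out=∅

Interfere edges:
  d: {i,t}
  i: {d,t}
  t: {d,i,w}
  w: {t}

Registers:
  {d,i,t} pairwise interfere (3-clique) ⇒ χ ≥ 3
  assign d→r1 i→r2 t→r0 w→r1 — no edge inside a register ⇒ χ ≤ 3
  χ = 3

Answer: 3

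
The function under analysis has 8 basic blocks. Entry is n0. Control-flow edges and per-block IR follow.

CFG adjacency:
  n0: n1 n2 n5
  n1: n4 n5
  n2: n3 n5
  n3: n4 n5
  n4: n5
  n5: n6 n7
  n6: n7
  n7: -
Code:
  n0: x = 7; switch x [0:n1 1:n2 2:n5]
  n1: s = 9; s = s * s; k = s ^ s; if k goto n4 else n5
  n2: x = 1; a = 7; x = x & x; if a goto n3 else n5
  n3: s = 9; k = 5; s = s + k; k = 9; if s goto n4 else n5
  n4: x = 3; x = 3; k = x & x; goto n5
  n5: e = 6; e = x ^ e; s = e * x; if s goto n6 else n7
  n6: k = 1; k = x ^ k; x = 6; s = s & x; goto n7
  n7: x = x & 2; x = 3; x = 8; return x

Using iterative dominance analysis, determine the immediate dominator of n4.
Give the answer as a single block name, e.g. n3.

Answer: n0

Analysis:
idom tree: n1←n0 n2←n0 n3←n2 n4←n0 n5←n0 n6←n5 n7←n5
Dom at joins:
  n4: preds {n1,n3}: {n0,n1} ∩ {n0,n2,n3} = {n0}; idom=n0
  n5: preds {n0,n1,n2,n3,n4}: {n0} ∩ {n0,n1} ∩ {n0,n2} ∩ {n0,n2,n3} ∩ {n0,n4} = {n0}; idom=n0
  n7: preds {n5,n6}: {n0,n5} ∩ {n0,n5,n6} = {n0,n5}; idom=n5

idom(n4) = n0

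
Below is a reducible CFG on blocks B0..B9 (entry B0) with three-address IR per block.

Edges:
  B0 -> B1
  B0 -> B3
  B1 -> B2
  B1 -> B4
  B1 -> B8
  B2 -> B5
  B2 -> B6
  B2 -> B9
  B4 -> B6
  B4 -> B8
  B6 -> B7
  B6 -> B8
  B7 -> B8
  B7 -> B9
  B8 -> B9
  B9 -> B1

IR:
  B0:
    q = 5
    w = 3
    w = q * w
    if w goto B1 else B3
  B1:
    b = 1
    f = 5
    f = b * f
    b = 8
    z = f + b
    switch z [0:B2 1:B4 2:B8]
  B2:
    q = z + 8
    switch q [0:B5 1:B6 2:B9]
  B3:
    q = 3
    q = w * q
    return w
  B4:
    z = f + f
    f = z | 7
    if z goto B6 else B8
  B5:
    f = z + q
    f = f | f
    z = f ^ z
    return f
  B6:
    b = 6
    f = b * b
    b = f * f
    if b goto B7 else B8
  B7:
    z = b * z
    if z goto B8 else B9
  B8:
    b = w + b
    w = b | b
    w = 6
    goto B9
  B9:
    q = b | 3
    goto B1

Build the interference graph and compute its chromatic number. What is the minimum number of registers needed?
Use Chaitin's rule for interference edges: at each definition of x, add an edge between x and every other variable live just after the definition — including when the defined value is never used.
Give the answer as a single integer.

Answer: 4

Derivation:
Per-block:
  B0: {q,w} / ∅
  B1: {b,f,z} / ∅
  B2: {q} / {z}
  B3: {q} / {w}
  B4: {f,z} / {f}
  B5: {f,z} / {q,z}
  B6: {b,f} / ∅
  B7: {z} / {b,z}
  B8: {b,w} / {b,w}
  B9: {q} / {b}

Liveness:
  B0: in=∅ out={w}
  B1: in={w} out={b,f,w,z}
  B2: in={b,w,z} out={b,q,w,z}
  B3: in={w} out=∅
  B4: in={b,f,w} out={b,w,z}
  B5: in={q,z} out=∅
  B6: in={w,z} out={b,w,z}
  B7: in={b,w,z} out={b,w}
  B8: in={b,w} out={b,w}
  B9: in={b,w} out={w}

Interfere edges:
  b: {f,q,w,z}
  f: {b,w,z}
  q: {b,w,z}
  w: {b,f,q,z}
  z: {b,f,q,w}

Chromatic number:
  lower bound: {b,f,w,z} mutually conflict ⇒ χ ≥ 4
  4-colouring: R0={b}  R1={w}  R2={z}  R3={f,q}
  χ = 4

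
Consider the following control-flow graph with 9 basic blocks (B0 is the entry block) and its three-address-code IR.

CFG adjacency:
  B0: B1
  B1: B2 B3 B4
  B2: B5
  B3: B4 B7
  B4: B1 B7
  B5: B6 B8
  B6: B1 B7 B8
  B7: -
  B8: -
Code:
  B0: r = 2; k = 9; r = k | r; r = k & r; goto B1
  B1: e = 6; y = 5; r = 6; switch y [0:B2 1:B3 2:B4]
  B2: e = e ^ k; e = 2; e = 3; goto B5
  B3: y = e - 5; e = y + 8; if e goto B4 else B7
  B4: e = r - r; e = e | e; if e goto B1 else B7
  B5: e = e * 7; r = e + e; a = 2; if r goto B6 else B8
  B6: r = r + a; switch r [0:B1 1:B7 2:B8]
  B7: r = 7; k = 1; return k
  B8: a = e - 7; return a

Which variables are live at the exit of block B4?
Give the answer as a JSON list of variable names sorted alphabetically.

Per-block:
  B0: {k,r} / ∅
  B1: {e,r,y} / ∅
  B2: {e} / {e,k}
  B3: {e,y} / {e}
  B4: {e} / {r}
  B5: {a,e,r} / {e}
  B6: {r} / {a,r}
  B7: {k,r} / ∅
  B8: {a} / {e}

Liveness:
  B0 li=∅ lo={k}
  B1 li={k} lo={e,k,r}
  B2 li={e,k} lo={e,k}
  B3 li={e,k,r} lo={k,r}
  B4 li={k,r} lo={k}
  B5 li={e,k} lo={a,e,k,r}
  B6 li={a,e,k,r} lo={e,k}
  B7 li=∅ lo=∅
  B8 li={e} lo=∅

live-out(B4) = ["k"]

Answer: ["k"]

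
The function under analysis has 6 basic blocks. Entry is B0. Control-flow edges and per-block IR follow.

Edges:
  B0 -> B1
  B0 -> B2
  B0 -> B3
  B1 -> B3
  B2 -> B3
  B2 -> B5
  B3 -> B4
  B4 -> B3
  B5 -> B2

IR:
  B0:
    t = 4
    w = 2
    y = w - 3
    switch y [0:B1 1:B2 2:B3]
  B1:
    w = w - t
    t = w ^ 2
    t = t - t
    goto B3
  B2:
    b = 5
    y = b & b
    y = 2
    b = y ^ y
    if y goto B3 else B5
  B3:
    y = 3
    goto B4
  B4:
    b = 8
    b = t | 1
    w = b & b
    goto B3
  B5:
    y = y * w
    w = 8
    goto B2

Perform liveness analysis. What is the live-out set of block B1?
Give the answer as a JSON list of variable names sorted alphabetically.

Answer: ["t"]

Working:
Per-block:
  B0: def={t,w,y} ue=∅
  B1: def={t,w} ue={t,w}
  B2: def={b,y} ue=∅
  B3: def={y} ue=∅
  B4: def={b,w} ue={t}
  B5: def={w,y} ue={w,y}

Live sets:
  B0: in=∅ out={t,w}
  B1: in={t,w} out={t}
  B2: in={t,w} out={t,w,y}
  B3: in={t} out={t}
  B4: in={t} out={t}
  B5: in={t,w,y} out={t,w}

live-out(B1) = ["t"]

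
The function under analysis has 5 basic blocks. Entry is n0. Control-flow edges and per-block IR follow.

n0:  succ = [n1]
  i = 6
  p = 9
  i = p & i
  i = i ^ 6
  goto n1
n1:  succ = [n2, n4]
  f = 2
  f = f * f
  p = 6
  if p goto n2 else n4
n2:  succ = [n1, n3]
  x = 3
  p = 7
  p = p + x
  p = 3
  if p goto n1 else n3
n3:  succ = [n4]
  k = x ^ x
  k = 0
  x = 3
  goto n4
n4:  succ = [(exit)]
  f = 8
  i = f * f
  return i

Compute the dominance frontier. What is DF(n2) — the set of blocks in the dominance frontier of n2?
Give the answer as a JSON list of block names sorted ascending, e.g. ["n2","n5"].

Answer: ["n1", "n4"]

Analysis:
idom tree: n1←n0 n2←n1 n3←n2 n4←n1
Dom∩ at merges:
  n1: preds {n0,n2}: {n0} ∩ {n0,n1,n2} = {n0}; idom=n0
  n4: preds {n1,n3}: {n0,n1} ∩ {n0,n1,n2,n3} = {n0,n1}; idom=n1

DF derivation:
  join n1 pred n0: · stop@n0
  join n1 pred n2: n2→n1 stop@n0
  join n4 pred n1: · stop@n1
  join n4 pred n3: n3→n2 stop@n1
  DF(n0)=∅
  DF(n1)={n1}
  DF(n2)={n1,n4}
  DF(n3)={n4}
  DF(n4)=∅

DF(n2) = ["n1", "n4"]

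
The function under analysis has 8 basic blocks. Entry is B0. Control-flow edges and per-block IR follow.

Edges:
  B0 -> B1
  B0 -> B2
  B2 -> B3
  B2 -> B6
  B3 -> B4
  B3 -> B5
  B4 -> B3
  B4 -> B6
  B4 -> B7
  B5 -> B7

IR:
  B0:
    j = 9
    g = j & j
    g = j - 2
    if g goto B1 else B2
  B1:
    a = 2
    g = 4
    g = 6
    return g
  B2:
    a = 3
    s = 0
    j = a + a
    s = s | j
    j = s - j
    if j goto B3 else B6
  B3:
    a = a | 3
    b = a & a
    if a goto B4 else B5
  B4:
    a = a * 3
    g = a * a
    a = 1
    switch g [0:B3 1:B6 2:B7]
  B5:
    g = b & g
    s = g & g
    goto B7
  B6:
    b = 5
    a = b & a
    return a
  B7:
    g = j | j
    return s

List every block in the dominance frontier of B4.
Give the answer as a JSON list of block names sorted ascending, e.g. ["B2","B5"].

idom tree: B1←B0 B2←B0 B3←B2 B4←B3 B5←B3 B6←B2 B7←B3
Dom at joins:
  B3: preds {B2,B4}: {B0,B2} ∩ {B0,B2,B3,B4} = {B0,B2}; idom=B2
  B6: preds {B2,B4}: {B0,B2} ∩ {B0,B2,B3,B4} = {B0,B2}; idom=B2
  B7: preds {B4,B5}: {B0,B2,B3,B4} ∩ {B0,B2,B3,B5} = {B0,B2,B3}; idom=B3

Frontier:
  B3←B2: walk · to B2
  B3←B4: walk B4→B3 to B2
  B6←B2: walk · to B2
  B6←B4: walk B4→B3 to B2
  B7←B4: walk B4 to B3
  B7←B5: walk B5 to B3
  DF(B0)=∅
  DF(B1)=∅
  DF(B2)=∅
  DF(B3)={B3,B6}
  DF(B4)={B3,B6,B7}
  DF(B5)={B7}
  DF(B6)=∅
  DF(B7)=∅

DF(B4) = ["B3", "B6", "B7"]

Answer: ["B3", "B6", "B7"]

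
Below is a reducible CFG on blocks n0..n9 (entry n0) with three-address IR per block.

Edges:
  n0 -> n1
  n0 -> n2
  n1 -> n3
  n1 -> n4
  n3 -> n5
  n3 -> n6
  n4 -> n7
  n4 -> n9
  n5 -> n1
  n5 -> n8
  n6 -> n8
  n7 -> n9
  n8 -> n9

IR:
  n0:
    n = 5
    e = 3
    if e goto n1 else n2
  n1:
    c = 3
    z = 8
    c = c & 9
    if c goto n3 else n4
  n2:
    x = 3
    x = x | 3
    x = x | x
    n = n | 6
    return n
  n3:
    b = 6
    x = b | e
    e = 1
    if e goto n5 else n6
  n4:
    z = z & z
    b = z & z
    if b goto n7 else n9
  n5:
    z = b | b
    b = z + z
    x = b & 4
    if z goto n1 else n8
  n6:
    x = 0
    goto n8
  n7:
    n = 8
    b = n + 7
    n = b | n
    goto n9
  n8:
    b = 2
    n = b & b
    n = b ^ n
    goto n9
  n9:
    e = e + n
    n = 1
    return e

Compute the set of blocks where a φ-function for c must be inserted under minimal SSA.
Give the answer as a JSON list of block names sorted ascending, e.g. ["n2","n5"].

Answer: ["n1"]

Derivation:
idom tree: n1←n0 n2←n0 n3←n1 n4←n1 n5←n3 n6←n3 n7←n4 n8←n3 n9←n1
Join-block Dom:
  n1: preds {n0,n5}: {n0} ∩ {n0,n1,n3,n5} = {n0}; idom=n0
  n8: preds {n5,n6}: {n0,n1,n3,n5} ∩ {n0,n1,n3,n6} = {n0,n1,n3}; idom=n3
  n9: preds {n4,n7,n8}: {n0,n1,n4} ∩ {n0,n1,n4,n7} ∩ {n0,n1,n3,n8} = {n0,n1}; idom=n1

Frontier:
  join n1 pred n0: · stop@n0
  join n1 pred n5: n5→n3→n1 stop@n0
  join n8 pred n5: n5 stop@n3
  join n8 pred n6: n6 stop@n3
  join n9 pred n4: n4 stop@n1
  join n9 pred n7: n7→n4 stop@n1
  join n9 pred n8: n8→n3 stop@n1
  DF(n0)=∅
  DF(n1)={n1}
  DF(n2)=∅
  DF(n3)={n1,n9}
  DF(n4)={n9}
  DF(n5)={n1,n8}
  DF(n6)={n8}
  DF(n7)={n9}
  DF(n8)={n9}
  DF(n9)=∅

φ for c: defs {n1}
  DF⁺ = {n1}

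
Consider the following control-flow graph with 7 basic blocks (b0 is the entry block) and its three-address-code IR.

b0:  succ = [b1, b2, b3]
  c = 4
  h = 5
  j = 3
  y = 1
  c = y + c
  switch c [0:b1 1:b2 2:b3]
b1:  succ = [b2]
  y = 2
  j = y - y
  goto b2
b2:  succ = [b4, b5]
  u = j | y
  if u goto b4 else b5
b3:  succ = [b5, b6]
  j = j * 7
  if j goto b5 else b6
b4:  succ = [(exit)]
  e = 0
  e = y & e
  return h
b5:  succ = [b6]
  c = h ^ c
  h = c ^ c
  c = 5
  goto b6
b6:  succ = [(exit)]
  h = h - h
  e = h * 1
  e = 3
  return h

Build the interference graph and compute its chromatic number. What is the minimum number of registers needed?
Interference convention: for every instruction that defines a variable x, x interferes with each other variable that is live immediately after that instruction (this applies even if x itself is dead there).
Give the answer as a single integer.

Block summaries:
  b0: {c,h,j,y} / ∅
  b1: {j,y} / ∅
  b2: {u} / {j,y}
  b3: {j} / {j}
  b4: {e} / {h,y}
  b5: {c,h} / {c,h}
  b6: {e,h} / {h}

Liveness:
  b0 li=∅ lo={c,h,j,y}
  b1 li={c,h} lo={c,h,j,y}
  b2 li={c,h,j,y} lo={c,h,y}
  b3 li={c,h,j} lo={c,h}
  b4 li={h,y} lo=∅
  b5 li={c,h} lo={h}
  b6 li={h} lo=∅

Interfere edges:
  c: {h,j,u,y}
  e: {h,y}
  h: {c,e,j,u,y}
  j: {c,h,y}
  u: {c,h,y}
  y: {c,e,h,j,u}

Colouring:
  clique {c,h,j,y} ⇒ need ≥ 4
  4-colouring: R0={h}  R1={y}  R2={c,e}  R3={j,u}
  χ = 4

Answer: 4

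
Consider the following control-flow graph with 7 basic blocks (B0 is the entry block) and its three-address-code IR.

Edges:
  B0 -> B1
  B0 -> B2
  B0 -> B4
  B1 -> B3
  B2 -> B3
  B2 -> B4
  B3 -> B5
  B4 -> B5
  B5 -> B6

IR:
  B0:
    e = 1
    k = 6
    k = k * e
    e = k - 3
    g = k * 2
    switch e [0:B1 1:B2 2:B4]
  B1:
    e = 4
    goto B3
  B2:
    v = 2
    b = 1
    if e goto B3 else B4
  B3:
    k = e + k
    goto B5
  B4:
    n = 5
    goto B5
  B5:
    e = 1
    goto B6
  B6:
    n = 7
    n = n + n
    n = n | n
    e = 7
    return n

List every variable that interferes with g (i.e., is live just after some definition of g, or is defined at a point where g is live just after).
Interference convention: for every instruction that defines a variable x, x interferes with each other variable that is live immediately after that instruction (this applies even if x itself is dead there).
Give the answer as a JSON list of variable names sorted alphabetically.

Block summaries:
  B0: {e,g,k} / ∅
  B1: {e} / ∅
  B2: {b,v} / {e}
  B3: {k} / {e,k}
  B4: {n} / ∅
  B5: {e} / ∅
  B6: {e,n} / ∅

Backward fixpoint:
  B0 li=∅ lo={e,k}
  B1 li={k} lo={e,k}
  B2 li={e,k} lo={e,k}
  B3 li={e,k} lo=∅
  B4 li=∅ lo=∅
  B5 li=∅ lo=∅
  B6 li=∅ lo=∅

Conflict graph:
  b: {e,k}
  e: {b,g,k,n,v}
  g: {e,k}
  k: {b,e,g,v}
  n: {e}
  v: {e,k}

N(g) = ["e", "k"]

Answer: ["e", "k"]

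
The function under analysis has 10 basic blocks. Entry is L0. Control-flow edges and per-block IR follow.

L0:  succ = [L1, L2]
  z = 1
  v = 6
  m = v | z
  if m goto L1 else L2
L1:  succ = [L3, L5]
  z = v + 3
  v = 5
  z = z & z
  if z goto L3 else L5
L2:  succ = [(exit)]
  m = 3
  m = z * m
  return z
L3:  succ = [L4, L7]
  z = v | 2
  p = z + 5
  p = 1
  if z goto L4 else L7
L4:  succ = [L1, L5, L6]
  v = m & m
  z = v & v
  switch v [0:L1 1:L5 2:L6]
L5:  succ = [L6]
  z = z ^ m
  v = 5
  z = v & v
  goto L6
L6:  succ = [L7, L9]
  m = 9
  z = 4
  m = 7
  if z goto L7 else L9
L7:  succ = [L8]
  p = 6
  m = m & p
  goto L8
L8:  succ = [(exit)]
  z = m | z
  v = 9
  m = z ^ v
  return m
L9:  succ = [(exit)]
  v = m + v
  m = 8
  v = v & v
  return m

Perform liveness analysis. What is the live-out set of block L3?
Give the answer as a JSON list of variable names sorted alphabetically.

def/use:
  L0: {m,v,z} / ∅
  L1: {v,z} / {v}
  L2: {m} / {z}
  L3: {p,z} / {v}
  L4: {v,z} / {m}
  L5: {v,z} / {m,z}
  L6: {m,z} / ∅
  L7: {m,p} / {m}
  L8: {m,v,z} / {m,z}
  L9: {m,v} / {m,v}

Liveness:
  live L0: ∅→{m,v,z}
  live L1: {m,v}→{m,v,z}
  live L2: {z}→∅
  live L3: {m,v}→{m,z}
  live L4: {m}→{m,v,z}
  live L5: {m,z}→{v}
  live L6: {v}→{m,v,z}
  live L7: {m,z}→{m,z}
  live L8: {m,z}→∅
  live L9: {m,v}→∅

live-out(L3) = ["m", "z"]

Answer: ["m", "z"]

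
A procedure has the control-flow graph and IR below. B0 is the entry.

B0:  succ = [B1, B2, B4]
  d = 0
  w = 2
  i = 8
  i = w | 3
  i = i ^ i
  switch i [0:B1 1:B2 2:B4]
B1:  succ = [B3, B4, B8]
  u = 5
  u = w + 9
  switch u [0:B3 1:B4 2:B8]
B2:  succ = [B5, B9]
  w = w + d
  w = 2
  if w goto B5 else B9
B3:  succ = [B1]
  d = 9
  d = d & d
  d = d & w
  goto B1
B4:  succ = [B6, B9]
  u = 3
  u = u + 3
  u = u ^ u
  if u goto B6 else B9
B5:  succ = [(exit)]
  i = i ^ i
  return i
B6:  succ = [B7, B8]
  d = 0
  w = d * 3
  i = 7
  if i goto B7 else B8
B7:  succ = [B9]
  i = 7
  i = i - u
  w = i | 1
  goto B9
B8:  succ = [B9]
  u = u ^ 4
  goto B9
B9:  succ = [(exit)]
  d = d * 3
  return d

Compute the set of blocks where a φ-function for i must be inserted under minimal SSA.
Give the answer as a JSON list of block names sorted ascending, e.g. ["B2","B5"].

Answer: ["B8", "B9"]

Derivation:
idom tree: B1←B0 B2←B0 B3←B1 B4←B0 B5←B2 B6←B4 B7←B6 B8←B0 B9←B0
Join-block Dom:
  B1: preds {B0,B3}: {B0} ∩ {B0,B1,B3} = {B0}; idom=B0
  B4: preds {B0,B1}: {B0} ∩ {B0,B1} = {B0}; idom=B0
  B8: preds {B1,B6}: {B0,B1} ∩ {B0,B4,B6} = {B0}; idom=B0
  B9: preds {B2,B4,B7,B8}: {B0,B2} ∩ {B0,B4} ∩ {B0,B4,B6,B7} ∩ {B0,B8} = {B0}; idom=B0

Frontier:
  B1←B0: walk · to B0
  B1←B3: walk B3→B1 to B0
  B4←B0: walk · to B0
  B4←B1: walk B1 to B0
  B8←B1: walk B1 to B0
  B8←B6: walk B6→B4 to B0
  B9←B2: walk B2 to B0
  B9←B4: walk B4 to B0
  B9←B7: walk B7→B6→B4 to B0
  B9←B8: walk B8 to B0
  DF(B0)=∅
  DF(B1)={B1,B4,B8}
  DF(B2)={B9}
  DF(B3)={B1}
  DF(B4)={B8,B9}
  DF(B5)=∅
  DF(B6)={B8,B9}
  DF(B7)={B9}
  DF(B8)={B9}
  DF(B9)=∅

φ for i: defs {B0,B5,B6,B7}
  DF⁺ = {B8,B9}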